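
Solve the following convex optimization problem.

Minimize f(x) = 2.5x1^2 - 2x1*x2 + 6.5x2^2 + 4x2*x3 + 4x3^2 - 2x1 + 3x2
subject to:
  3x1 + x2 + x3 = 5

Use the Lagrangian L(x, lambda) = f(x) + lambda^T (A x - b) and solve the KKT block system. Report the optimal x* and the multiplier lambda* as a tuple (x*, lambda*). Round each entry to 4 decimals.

Form the Lagrangian:
  L(x, lambda) = (1/2) x^T Q x + c^T x + lambda^T (A x - b)
Stationarity (grad_x L = 0): Q x + c + A^T lambda = 0.
Primal feasibility: A x = b.

This gives the KKT block system:
  [ Q   A^T ] [ x     ]   [-c ]
  [ A    0  ] [ lambda ] = [ b ]

Solving the linear system:
  x*      = (1.5716, 0.0988, 0.1865)
  lambda* = (-1.8868)
  f(x*)   = 3.2936

x* = (1.5716, 0.0988, 0.1865), lambda* = (-1.8868)


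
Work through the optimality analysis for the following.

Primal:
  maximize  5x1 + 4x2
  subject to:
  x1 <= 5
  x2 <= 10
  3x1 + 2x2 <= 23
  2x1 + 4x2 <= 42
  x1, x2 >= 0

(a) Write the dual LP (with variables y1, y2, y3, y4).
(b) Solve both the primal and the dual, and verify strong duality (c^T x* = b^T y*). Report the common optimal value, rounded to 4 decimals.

The standard primal-dual pair for 'max c^T x s.t. A x <= b, x >= 0' is:
  Dual:  min b^T y  s.t.  A^T y >= c,  y >= 0.

So the dual LP is:
  minimize  5y1 + 10y2 + 23y3 + 42y4
  subject to:
    y1 + 3y3 + 2y4 >= 5
    y2 + 2y3 + 4y4 >= 4
    y1, y2, y3, y4 >= 0

Solving the primal: x* = (1, 10).
  primal value c^T x* = 45.
Solving the dual: y* = (0, 0.6667, 1.6667, 0).
  dual value b^T y* = 45.
Strong duality: c^T x* = b^T y*. Confirmed.

45


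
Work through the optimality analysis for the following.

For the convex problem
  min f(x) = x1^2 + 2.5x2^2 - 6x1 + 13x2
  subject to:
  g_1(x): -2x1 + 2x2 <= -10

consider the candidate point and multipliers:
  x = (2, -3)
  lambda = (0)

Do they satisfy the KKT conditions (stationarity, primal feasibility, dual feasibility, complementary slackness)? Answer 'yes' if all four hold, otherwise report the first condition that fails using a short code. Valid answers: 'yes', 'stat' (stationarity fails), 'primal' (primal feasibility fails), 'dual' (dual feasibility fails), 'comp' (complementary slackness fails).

Gradient of f: grad f(x) = Q x + c = (-2, -2)
Constraint values g_i(x) = a_i^T x - b_i:
  g_1((2, -3)) = 0
Stationarity residual: grad f(x) + sum_i lambda_i a_i = (-2, -2)
  -> stationarity FAILS
Primal feasibility (all g_i <= 0): OK
Dual feasibility (all lambda_i >= 0): OK
Complementary slackness (lambda_i * g_i(x) = 0 for all i): OK

Verdict: the first failing condition is stationarity -> stat.

stat


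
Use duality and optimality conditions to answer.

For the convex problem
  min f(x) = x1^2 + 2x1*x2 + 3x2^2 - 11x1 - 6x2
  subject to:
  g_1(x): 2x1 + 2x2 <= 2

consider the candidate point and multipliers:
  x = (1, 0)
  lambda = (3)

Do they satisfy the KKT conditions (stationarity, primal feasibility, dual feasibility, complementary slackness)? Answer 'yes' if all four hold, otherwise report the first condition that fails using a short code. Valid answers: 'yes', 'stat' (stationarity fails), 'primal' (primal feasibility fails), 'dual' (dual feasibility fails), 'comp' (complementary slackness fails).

Gradient of f: grad f(x) = Q x + c = (-9, -4)
Constraint values g_i(x) = a_i^T x - b_i:
  g_1((1, 0)) = 0
Stationarity residual: grad f(x) + sum_i lambda_i a_i = (-3, 2)
  -> stationarity FAILS
Primal feasibility (all g_i <= 0): OK
Dual feasibility (all lambda_i >= 0): OK
Complementary slackness (lambda_i * g_i(x) = 0 for all i): OK

Verdict: the first failing condition is stationarity -> stat.

stat


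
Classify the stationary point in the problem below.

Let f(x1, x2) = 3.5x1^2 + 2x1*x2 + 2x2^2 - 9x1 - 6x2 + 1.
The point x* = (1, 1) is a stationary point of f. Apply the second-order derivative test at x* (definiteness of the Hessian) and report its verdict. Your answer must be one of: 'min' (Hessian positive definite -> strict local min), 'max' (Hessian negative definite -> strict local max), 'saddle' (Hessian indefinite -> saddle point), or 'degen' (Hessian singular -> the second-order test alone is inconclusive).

Compute the Hessian H = grad^2 f:
  H = [[7, 2], [2, 4]]
Verify stationarity: grad f(x*) = H x* + g = (0, 0).
Eigenvalues of H: 3, 8.
Both eigenvalues > 0, so H is positive definite -> x* is a strict local min.

min


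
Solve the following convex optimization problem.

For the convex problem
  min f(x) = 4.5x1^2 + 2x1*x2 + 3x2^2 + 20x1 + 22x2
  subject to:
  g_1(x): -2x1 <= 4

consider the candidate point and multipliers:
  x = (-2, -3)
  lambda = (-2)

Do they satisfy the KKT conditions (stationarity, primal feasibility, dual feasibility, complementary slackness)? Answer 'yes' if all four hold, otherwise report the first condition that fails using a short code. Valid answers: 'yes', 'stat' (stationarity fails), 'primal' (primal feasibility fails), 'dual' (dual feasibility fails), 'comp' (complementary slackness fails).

Gradient of f: grad f(x) = Q x + c = (-4, 0)
Constraint values g_i(x) = a_i^T x - b_i:
  g_1((-2, -3)) = 0
Stationarity residual: grad f(x) + sum_i lambda_i a_i = (0, 0)
  -> stationarity OK
Primal feasibility (all g_i <= 0): OK
Dual feasibility (all lambda_i >= 0): FAILS
Complementary slackness (lambda_i * g_i(x) = 0 for all i): OK

Verdict: the first failing condition is dual_feasibility -> dual.

dual


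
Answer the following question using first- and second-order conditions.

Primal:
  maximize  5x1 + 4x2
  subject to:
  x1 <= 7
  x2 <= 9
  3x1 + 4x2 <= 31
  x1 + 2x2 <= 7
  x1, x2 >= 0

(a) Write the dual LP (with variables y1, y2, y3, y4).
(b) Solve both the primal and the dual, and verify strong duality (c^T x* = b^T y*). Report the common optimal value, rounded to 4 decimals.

The standard primal-dual pair for 'max c^T x s.t. A x <= b, x >= 0' is:
  Dual:  min b^T y  s.t.  A^T y >= c,  y >= 0.

So the dual LP is:
  minimize  7y1 + 9y2 + 31y3 + 7y4
  subject to:
    y1 + 3y3 + y4 >= 5
    y2 + 4y3 + 2y4 >= 4
    y1, y2, y3, y4 >= 0

Solving the primal: x* = (7, 0).
  primal value c^T x* = 35.
Solving the dual: y* = (3, 0, 0, 2).
  dual value b^T y* = 35.
Strong duality: c^T x* = b^T y*. Confirmed.

35


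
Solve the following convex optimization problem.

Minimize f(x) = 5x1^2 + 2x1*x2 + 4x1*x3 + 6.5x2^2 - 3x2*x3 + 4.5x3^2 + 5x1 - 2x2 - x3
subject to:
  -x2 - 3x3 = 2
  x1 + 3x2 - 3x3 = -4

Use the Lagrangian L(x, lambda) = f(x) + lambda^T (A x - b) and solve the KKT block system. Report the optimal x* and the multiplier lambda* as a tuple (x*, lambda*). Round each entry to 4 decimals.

Form the Lagrangian:
  L(x, lambda) = (1/2) x^T Q x + c^T x + lambda^T (A x - b)
Stationarity (grad_x L = 0): Q x + c + A^T lambda = 0.
Primal feasibility: A x = b.

This gives the KKT block system:
  [ Q   A^T ] [ x     ]   [-c ]
  [ A    0  ] [ lambda ] = [ b ]

Solving the linear system:
  x*      = (-0.6328, -1.3418, -0.2194)
  lambda* = (-5.3828, 4.8893)
  f(x*)   = 15.0309

x* = (-0.6328, -1.3418, -0.2194), lambda* = (-5.3828, 4.8893)


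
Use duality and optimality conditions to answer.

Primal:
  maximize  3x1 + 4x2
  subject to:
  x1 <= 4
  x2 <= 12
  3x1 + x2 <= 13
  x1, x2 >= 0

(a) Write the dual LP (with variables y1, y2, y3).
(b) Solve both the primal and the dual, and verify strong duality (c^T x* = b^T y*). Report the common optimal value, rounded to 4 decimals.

The standard primal-dual pair for 'max c^T x s.t. A x <= b, x >= 0' is:
  Dual:  min b^T y  s.t.  A^T y >= c,  y >= 0.

So the dual LP is:
  minimize  4y1 + 12y2 + 13y3
  subject to:
    y1 + 3y3 >= 3
    y2 + y3 >= 4
    y1, y2, y3 >= 0

Solving the primal: x* = (0.3333, 12).
  primal value c^T x* = 49.
Solving the dual: y* = (0, 3, 1).
  dual value b^T y* = 49.
Strong duality: c^T x* = b^T y*. Confirmed.

49


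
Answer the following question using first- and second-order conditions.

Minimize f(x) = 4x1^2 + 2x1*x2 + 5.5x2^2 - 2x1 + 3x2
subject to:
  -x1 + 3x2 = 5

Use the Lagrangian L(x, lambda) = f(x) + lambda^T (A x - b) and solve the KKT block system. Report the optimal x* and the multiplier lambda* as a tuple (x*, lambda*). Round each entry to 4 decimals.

Form the Lagrangian:
  L(x, lambda) = (1/2) x^T Q x + c^T x + lambda^T (A x - b)
Stationarity (grad_x L = 0): Q x + c + A^T lambda = 0.
Primal feasibility: A x = b.

This gives the KKT block system:
  [ Q   A^T ] [ x     ]   [-c ]
  [ A    0  ] [ lambda ] = [ b ]

Solving the linear system:
  x*      = (-0.8, 1.4)
  lambda* = (-5.6)
  f(x*)   = 16.9

x* = (-0.8, 1.4), lambda* = (-5.6)


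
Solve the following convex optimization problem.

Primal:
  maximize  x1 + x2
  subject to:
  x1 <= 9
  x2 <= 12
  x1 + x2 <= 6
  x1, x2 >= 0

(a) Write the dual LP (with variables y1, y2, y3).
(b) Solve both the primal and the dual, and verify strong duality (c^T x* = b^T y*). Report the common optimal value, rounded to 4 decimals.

The standard primal-dual pair for 'max c^T x s.t. A x <= b, x >= 0' is:
  Dual:  min b^T y  s.t.  A^T y >= c,  y >= 0.

So the dual LP is:
  minimize  9y1 + 12y2 + 6y3
  subject to:
    y1 + y3 >= 1
    y2 + y3 >= 1
    y1, y2, y3 >= 0

Solving the primal: x* = (6, 0).
  primal value c^T x* = 6.
Solving the dual: y* = (0, 0, 1).
  dual value b^T y* = 6.
Strong duality: c^T x* = b^T y*. Confirmed.

6


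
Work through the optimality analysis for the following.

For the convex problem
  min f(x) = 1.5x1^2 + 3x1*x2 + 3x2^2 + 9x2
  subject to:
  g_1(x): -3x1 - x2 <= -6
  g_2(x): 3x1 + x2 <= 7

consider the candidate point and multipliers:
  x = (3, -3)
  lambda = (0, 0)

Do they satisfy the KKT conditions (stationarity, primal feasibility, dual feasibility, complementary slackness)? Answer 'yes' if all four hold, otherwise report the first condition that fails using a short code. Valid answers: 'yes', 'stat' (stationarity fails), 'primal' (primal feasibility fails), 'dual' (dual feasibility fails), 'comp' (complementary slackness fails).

Gradient of f: grad f(x) = Q x + c = (0, 0)
Constraint values g_i(x) = a_i^T x - b_i:
  g_1((3, -3)) = 0
  g_2((3, -3)) = -1
Stationarity residual: grad f(x) + sum_i lambda_i a_i = (0, 0)
  -> stationarity OK
Primal feasibility (all g_i <= 0): OK
Dual feasibility (all lambda_i >= 0): OK
Complementary slackness (lambda_i * g_i(x) = 0 for all i): OK

Verdict: yes, KKT holds.

yes


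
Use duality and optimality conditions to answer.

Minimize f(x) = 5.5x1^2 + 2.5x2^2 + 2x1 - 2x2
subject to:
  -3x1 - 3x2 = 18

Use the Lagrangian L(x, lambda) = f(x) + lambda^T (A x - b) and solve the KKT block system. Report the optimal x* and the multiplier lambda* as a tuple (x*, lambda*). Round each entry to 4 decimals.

Form the Lagrangian:
  L(x, lambda) = (1/2) x^T Q x + c^T x + lambda^T (A x - b)
Stationarity (grad_x L = 0): Q x + c + A^T lambda = 0.
Primal feasibility: A x = b.

This gives the KKT block system:
  [ Q   A^T ] [ x     ]   [-c ]
  [ A    0  ] [ lambda ] = [ b ]

Solving the linear system:
  x*      = (-2.125, -3.875)
  lambda* = (-7.125)
  f(x*)   = 65.875

x* = (-2.125, -3.875), lambda* = (-7.125)


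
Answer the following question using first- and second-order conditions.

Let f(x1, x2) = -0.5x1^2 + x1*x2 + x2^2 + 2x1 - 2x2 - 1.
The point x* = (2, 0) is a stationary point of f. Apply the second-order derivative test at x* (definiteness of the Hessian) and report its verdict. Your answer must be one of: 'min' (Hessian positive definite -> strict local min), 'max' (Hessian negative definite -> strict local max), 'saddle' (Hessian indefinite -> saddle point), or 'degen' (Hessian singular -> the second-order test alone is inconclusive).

Compute the Hessian H = grad^2 f:
  H = [[-1, 1], [1, 2]]
Verify stationarity: grad f(x*) = H x* + g = (0, 0).
Eigenvalues of H: -1.3028, 2.3028.
Eigenvalues have mixed signs, so H is indefinite -> x* is a saddle point.

saddle


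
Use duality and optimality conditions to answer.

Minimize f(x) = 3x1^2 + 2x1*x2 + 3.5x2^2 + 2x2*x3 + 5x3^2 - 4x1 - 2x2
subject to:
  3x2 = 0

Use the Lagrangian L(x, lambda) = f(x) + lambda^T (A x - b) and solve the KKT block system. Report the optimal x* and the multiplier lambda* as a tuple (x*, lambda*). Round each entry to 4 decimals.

Form the Lagrangian:
  L(x, lambda) = (1/2) x^T Q x + c^T x + lambda^T (A x - b)
Stationarity (grad_x L = 0): Q x + c + A^T lambda = 0.
Primal feasibility: A x = b.

This gives the KKT block system:
  [ Q   A^T ] [ x     ]   [-c ]
  [ A    0  ] [ lambda ] = [ b ]

Solving the linear system:
  x*      = (0.6667, 0, 0)
  lambda* = (0.2222)
  f(x*)   = -1.3333

x* = (0.6667, 0, 0), lambda* = (0.2222)


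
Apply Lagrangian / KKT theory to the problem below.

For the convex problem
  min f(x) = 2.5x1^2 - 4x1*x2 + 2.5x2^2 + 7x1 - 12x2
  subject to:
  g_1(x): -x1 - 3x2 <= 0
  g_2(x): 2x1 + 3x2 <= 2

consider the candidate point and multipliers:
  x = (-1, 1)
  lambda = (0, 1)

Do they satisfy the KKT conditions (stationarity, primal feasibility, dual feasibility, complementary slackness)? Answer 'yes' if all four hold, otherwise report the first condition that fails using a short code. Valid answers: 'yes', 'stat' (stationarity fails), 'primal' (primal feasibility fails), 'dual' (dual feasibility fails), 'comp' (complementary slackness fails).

Gradient of f: grad f(x) = Q x + c = (-2, -3)
Constraint values g_i(x) = a_i^T x - b_i:
  g_1((-1, 1)) = -2
  g_2((-1, 1)) = -1
Stationarity residual: grad f(x) + sum_i lambda_i a_i = (0, 0)
  -> stationarity OK
Primal feasibility (all g_i <= 0): OK
Dual feasibility (all lambda_i >= 0): OK
Complementary slackness (lambda_i * g_i(x) = 0 for all i): FAILS

Verdict: the first failing condition is complementary_slackness -> comp.

comp


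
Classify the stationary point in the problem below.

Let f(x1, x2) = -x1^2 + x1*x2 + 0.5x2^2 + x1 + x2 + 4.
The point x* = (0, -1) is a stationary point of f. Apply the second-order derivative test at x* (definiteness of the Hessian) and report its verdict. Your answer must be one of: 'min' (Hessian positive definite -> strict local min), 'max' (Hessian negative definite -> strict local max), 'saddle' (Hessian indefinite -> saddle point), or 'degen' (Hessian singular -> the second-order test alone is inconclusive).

Compute the Hessian H = grad^2 f:
  H = [[-2, 1], [1, 1]]
Verify stationarity: grad f(x*) = H x* + g = (0, 0).
Eigenvalues of H: -2.3028, 1.3028.
Eigenvalues have mixed signs, so H is indefinite -> x* is a saddle point.

saddle


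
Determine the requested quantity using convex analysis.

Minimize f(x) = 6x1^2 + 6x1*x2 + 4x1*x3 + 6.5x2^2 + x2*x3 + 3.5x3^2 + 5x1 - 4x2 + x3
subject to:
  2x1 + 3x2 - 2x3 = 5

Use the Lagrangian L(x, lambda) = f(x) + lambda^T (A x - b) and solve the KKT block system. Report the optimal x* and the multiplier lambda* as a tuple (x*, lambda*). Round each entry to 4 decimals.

Form the Lagrangian:
  L(x, lambda) = (1/2) x^T Q x + c^T x + lambda^T (A x - b)
Stationarity (grad_x L = 0): Q x + c + A^T lambda = 0.
Primal feasibility: A x = b.

This gives the KKT block system:
  [ Q   A^T ] [ x     ]   [-c ]
  [ A    0  ] [ lambda ] = [ b ]

Solving the linear system:
  x*      = (-0.1697, 1.1098, -1.0049)
  lambda* = (-2.8016)
  f(x*)   = 3.8578

x* = (-0.1697, 1.1098, -1.0049), lambda* = (-2.8016)


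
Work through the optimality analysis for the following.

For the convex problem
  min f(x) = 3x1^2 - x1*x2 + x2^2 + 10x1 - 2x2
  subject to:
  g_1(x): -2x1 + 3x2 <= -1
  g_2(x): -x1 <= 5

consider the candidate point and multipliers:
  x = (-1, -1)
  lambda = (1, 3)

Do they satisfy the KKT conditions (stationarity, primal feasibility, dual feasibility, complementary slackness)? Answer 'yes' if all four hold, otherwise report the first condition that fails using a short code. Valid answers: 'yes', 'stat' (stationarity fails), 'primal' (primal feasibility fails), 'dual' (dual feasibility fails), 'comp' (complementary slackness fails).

Gradient of f: grad f(x) = Q x + c = (5, -3)
Constraint values g_i(x) = a_i^T x - b_i:
  g_1((-1, -1)) = 0
  g_2((-1, -1)) = -4
Stationarity residual: grad f(x) + sum_i lambda_i a_i = (0, 0)
  -> stationarity OK
Primal feasibility (all g_i <= 0): OK
Dual feasibility (all lambda_i >= 0): OK
Complementary slackness (lambda_i * g_i(x) = 0 for all i): FAILS

Verdict: the first failing condition is complementary_slackness -> comp.

comp


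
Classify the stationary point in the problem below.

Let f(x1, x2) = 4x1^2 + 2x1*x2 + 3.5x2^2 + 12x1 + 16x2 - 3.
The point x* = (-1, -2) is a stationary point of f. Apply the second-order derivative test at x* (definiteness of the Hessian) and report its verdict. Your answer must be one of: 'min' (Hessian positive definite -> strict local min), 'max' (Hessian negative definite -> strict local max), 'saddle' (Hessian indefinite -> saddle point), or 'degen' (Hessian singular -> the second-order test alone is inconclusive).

Compute the Hessian H = grad^2 f:
  H = [[8, 2], [2, 7]]
Verify stationarity: grad f(x*) = H x* + g = (0, 0).
Eigenvalues of H: 5.4384, 9.5616.
Both eigenvalues > 0, so H is positive definite -> x* is a strict local min.

min


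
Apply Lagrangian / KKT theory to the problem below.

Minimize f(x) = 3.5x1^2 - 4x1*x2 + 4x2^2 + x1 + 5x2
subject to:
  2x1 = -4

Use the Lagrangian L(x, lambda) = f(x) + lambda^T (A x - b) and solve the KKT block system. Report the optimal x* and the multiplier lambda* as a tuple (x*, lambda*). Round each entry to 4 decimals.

Form the Lagrangian:
  L(x, lambda) = (1/2) x^T Q x + c^T x + lambda^T (A x - b)
Stationarity (grad_x L = 0): Q x + c + A^T lambda = 0.
Primal feasibility: A x = b.

This gives the KKT block system:
  [ Q   A^T ] [ x     ]   [-c ]
  [ A    0  ] [ lambda ] = [ b ]

Solving the linear system:
  x*      = (-2, -1.625)
  lambda* = (3.25)
  f(x*)   = 1.4375

x* = (-2, -1.625), lambda* = (3.25)


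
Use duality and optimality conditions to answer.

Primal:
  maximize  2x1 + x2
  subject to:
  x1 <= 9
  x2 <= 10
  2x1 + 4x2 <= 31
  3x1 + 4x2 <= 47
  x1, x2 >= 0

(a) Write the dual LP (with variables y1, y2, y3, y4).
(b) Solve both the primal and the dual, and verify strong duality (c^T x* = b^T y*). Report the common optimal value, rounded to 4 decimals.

The standard primal-dual pair for 'max c^T x s.t. A x <= b, x >= 0' is:
  Dual:  min b^T y  s.t.  A^T y >= c,  y >= 0.

So the dual LP is:
  minimize  9y1 + 10y2 + 31y3 + 47y4
  subject to:
    y1 + 2y3 + 3y4 >= 2
    y2 + 4y3 + 4y4 >= 1
    y1, y2, y3, y4 >= 0

Solving the primal: x* = (9, 3.25).
  primal value c^T x* = 21.25.
Solving the dual: y* = (1.5, 0, 0.25, 0).
  dual value b^T y* = 21.25.
Strong duality: c^T x* = b^T y*. Confirmed.

21.25


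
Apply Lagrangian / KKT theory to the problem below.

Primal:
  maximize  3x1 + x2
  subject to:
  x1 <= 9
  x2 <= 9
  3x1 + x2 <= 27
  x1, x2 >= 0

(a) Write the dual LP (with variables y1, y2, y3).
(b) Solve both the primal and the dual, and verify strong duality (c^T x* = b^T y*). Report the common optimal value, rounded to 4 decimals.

The standard primal-dual pair for 'max c^T x s.t. A x <= b, x >= 0' is:
  Dual:  min b^T y  s.t.  A^T y >= c,  y >= 0.

So the dual LP is:
  minimize  9y1 + 9y2 + 27y3
  subject to:
    y1 + 3y3 >= 3
    y2 + y3 >= 1
    y1, y2, y3 >= 0

Solving the primal: x* = (9, 0).
  primal value c^T x* = 27.
Solving the dual: y* = (0, 0, 1).
  dual value b^T y* = 27.
Strong duality: c^T x* = b^T y*. Confirmed.

27


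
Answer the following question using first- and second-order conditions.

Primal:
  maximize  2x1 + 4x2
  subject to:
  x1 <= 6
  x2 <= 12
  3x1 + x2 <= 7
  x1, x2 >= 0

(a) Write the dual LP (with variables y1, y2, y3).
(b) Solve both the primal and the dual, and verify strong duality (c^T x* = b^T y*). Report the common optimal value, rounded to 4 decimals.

The standard primal-dual pair for 'max c^T x s.t. A x <= b, x >= 0' is:
  Dual:  min b^T y  s.t.  A^T y >= c,  y >= 0.

So the dual LP is:
  minimize  6y1 + 12y2 + 7y3
  subject to:
    y1 + 3y3 >= 2
    y2 + y3 >= 4
    y1, y2, y3 >= 0

Solving the primal: x* = (0, 7).
  primal value c^T x* = 28.
Solving the dual: y* = (0, 0, 4).
  dual value b^T y* = 28.
Strong duality: c^T x* = b^T y*. Confirmed.

28


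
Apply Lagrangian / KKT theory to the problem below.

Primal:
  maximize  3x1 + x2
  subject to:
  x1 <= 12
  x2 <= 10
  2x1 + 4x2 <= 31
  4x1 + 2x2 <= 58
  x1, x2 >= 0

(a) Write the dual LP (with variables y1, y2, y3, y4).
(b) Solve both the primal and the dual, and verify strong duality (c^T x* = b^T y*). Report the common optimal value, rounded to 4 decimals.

The standard primal-dual pair for 'max c^T x s.t. A x <= b, x >= 0' is:
  Dual:  min b^T y  s.t.  A^T y >= c,  y >= 0.

So the dual LP is:
  minimize  12y1 + 10y2 + 31y3 + 58y4
  subject to:
    y1 + 2y3 + 4y4 >= 3
    y2 + 4y3 + 2y4 >= 1
    y1, y2, y3, y4 >= 0

Solving the primal: x* = (12, 1.75).
  primal value c^T x* = 37.75.
Solving the dual: y* = (2.5, 0, 0.25, 0).
  dual value b^T y* = 37.75.
Strong duality: c^T x* = b^T y*. Confirmed.

37.75


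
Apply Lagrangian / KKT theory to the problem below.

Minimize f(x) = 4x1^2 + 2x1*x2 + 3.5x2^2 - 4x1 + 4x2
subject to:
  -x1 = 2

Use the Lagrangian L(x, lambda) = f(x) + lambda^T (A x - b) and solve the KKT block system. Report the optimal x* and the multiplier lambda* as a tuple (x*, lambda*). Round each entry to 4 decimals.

Form the Lagrangian:
  L(x, lambda) = (1/2) x^T Q x + c^T x + lambda^T (A x - b)
Stationarity (grad_x L = 0): Q x + c + A^T lambda = 0.
Primal feasibility: A x = b.

This gives the KKT block system:
  [ Q   A^T ] [ x     ]   [-c ]
  [ A    0  ] [ lambda ] = [ b ]

Solving the linear system:
  x*      = (-2, 0)
  lambda* = (-20)
  f(x*)   = 24

x* = (-2, 0), lambda* = (-20)


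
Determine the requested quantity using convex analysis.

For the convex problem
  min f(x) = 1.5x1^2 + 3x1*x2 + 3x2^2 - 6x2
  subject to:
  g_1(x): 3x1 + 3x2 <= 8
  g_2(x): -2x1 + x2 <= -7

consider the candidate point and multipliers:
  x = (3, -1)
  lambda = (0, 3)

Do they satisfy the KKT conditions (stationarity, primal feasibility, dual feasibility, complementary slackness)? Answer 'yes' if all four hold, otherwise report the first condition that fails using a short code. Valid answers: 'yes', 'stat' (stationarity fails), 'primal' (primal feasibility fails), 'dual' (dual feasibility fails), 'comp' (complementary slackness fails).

Gradient of f: grad f(x) = Q x + c = (6, -3)
Constraint values g_i(x) = a_i^T x - b_i:
  g_1((3, -1)) = -2
  g_2((3, -1)) = 0
Stationarity residual: grad f(x) + sum_i lambda_i a_i = (0, 0)
  -> stationarity OK
Primal feasibility (all g_i <= 0): OK
Dual feasibility (all lambda_i >= 0): OK
Complementary slackness (lambda_i * g_i(x) = 0 for all i): OK

Verdict: yes, KKT holds.

yes


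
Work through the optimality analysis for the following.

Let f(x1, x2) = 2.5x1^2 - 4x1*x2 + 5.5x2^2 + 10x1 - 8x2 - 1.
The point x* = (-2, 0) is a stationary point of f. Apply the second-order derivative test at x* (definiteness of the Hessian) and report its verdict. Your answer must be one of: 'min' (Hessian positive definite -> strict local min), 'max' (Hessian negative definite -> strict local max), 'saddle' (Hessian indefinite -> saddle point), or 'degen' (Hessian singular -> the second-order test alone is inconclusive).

Compute the Hessian H = grad^2 f:
  H = [[5, -4], [-4, 11]]
Verify stationarity: grad f(x*) = H x* + g = (0, 0).
Eigenvalues of H: 3, 13.
Both eigenvalues > 0, so H is positive definite -> x* is a strict local min.

min


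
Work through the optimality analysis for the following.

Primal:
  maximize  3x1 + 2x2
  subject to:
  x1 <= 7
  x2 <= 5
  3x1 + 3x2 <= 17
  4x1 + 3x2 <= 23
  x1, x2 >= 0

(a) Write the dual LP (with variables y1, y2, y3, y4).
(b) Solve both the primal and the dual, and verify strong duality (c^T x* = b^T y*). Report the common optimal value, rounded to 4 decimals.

The standard primal-dual pair for 'max c^T x s.t. A x <= b, x >= 0' is:
  Dual:  min b^T y  s.t.  A^T y >= c,  y >= 0.

So the dual LP is:
  minimize  7y1 + 5y2 + 17y3 + 23y4
  subject to:
    y1 + 3y3 + 4y4 >= 3
    y2 + 3y3 + 3y4 >= 2
    y1, y2, y3, y4 >= 0

Solving the primal: x* = (5.6667, 0).
  primal value c^T x* = 17.
Solving the dual: y* = (0, 0, 1, 0).
  dual value b^T y* = 17.
Strong duality: c^T x* = b^T y*. Confirmed.

17


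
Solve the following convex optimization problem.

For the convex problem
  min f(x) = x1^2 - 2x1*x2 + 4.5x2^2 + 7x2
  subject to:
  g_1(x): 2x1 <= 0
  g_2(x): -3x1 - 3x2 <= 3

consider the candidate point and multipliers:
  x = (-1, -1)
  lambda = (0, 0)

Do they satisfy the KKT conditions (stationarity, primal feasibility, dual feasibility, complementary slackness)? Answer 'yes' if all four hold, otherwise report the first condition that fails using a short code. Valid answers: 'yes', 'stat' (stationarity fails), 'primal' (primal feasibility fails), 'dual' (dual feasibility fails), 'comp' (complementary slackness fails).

Gradient of f: grad f(x) = Q x + c = (0, 0)
Constraint values g_i(x) = a_i^T x - b_i:
  g_1((-1, -1)) = -2
  g_2((-1, -1)) = 3
Stationarity residual: grad f(x) + sum_i lambda_i a_i = (0, 0)
  -> stationarity OK
Primal feasibility (all g_i <= 0): FAILS
Dual feasibility (all lambda_i >= 0): OK
Complementary slackness (lambda_i * g_i(x) = 0 for all i): OK

Verdict: the first failing condition is primal_feasibility -> primal.

primal


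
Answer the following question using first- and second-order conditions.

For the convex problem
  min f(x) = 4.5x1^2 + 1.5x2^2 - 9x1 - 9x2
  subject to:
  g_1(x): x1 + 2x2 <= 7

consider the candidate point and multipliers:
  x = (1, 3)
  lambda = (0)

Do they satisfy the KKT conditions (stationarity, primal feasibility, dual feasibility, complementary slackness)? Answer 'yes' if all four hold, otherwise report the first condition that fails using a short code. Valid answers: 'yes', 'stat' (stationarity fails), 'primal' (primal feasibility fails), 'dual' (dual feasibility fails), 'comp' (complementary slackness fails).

Gradient of f: grad f(x) = Q x + c = (0, 0)
Constraint values g_i(x) = a_i^T x - b_i:
  g_1((1, 3)) = 0
Stationarity residual: grad f(x) + sum_i lambda_i a_i = (0, 0)
  -> stationarity OK
Primal feasibility (all g_i <= 0): OK
Dual feasibility (all lambda_i >= 0): OK
Complementary slackness (lambda_i * g_i(x) = 0 for all i): OK

Verdict: yes, KKT holds.

yes


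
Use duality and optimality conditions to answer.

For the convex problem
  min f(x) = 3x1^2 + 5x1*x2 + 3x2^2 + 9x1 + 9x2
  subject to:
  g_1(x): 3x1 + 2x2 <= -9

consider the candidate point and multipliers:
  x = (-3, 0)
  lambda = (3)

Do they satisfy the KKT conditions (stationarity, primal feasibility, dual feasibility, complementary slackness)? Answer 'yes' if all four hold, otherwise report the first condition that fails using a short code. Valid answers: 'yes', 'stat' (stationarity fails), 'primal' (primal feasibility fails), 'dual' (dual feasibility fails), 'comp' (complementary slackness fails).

Gradient of f: grad f(x) = Q x + c = (-9, -6)
Constraint values g_i(x) = a_i^T x - b_i:
  g_1((-3, 0)) = 0
Stationarity residual: grad f(x) + sum_i lambda_i a_i = (0, 0)
  -> stationarity OK
Primal feasibility (all g_i <= 0): OK
Dual feasibility (all lambda_i >= 0): OK
Complementary slackness (lambda_i * g_i(x) = 0 for all i): OK

Verdict: yes, KKT holds.

yes


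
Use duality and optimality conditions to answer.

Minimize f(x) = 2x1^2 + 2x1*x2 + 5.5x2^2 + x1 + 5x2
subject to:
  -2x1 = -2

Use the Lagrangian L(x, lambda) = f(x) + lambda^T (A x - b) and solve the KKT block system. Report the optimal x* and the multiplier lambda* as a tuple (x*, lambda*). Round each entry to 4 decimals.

Form the Lagrangian:
  L(x, lambda) = (1/2) x^T Q x + c^T x + lambda^T (A x - b)
Stationarity (grad_x L = 0): Q x + c + A^T lambda = 0.
Primal feasibility: A x = b.

This gives the KKT block system:
  [ Q   A^T ] [ x     ]   [-c ]
  [ A    0  ] [ lambda ] = [ b ]

Solving the linear system:
  x*      = (1, -0.6364)
  lambda* = (1.8636)
  f(x*)   = 0.7727

x* = (1, -0.6364), lambda* = (1.8636)


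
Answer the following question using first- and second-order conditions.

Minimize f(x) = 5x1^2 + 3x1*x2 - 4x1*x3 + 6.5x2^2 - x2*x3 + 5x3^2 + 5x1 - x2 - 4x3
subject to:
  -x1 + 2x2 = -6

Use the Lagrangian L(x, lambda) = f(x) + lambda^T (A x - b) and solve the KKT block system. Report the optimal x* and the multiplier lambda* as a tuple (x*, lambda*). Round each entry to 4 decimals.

Form the Lagrangian:
  L(x, lambda) = (1/2) x^T Q x + c^T x + lambda^T (A x - b)
Stationarity (grad_x L = 0): Q x + c + A^T lambda = 0.
Primal feasibility: A x = b.

This gives the KKT block system:
  [ Q   A^T ] [ x     ]   [-c ]
  [ A    0  ] [ lambda ] = [ b ]

Solving the linear system:
  x*      = (1.7188, -2.1406, 0.8735)
  lambda* = (12.2724)
  f(x*)   = 40.4376

x* = (1.7188, -2.1406, 0.8735), lambda* = (12.2724)


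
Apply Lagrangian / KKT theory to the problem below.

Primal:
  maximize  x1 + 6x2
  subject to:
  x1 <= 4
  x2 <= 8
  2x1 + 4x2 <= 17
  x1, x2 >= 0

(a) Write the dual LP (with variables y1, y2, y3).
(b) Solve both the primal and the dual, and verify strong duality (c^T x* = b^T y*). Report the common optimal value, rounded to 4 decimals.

The standard primal-dual pair for 'max c^T x s.t. A x <= b, x >= 0' is:
  Dual:  min b^T y  s.t.  A^T y >= c,  y >= 0.

So the dual LP is:
  minimize  4y1 + 8y2 + 17y3
  subject to:
    y1 + 2y3 >= 1
    y2 + 4y3 >= 6
    y1, y2, y3 >= 0

Solving the primal: x* = (0, 4.25).
  primal value c^T x* = 25.5.
Solving the dual: y* = (0, 0, 1.5).
  dual value b^T y* = 25.5.
Strong duality: c^T x* = b^T y*. Confirmed.

25.5


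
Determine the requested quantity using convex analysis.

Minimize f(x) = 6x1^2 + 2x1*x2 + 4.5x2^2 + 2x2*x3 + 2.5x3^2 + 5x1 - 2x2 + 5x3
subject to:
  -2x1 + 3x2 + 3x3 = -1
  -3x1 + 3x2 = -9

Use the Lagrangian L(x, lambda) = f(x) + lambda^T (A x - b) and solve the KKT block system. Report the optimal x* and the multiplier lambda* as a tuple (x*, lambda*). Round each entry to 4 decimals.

Form the Lagrangian:
  L(x, lambda) = (1/2) x^T Q x + c^T x + lambda^T (A x - b)
Stationarity (grad_x L = 0): Q x + c + A^T lambda = 0.
Primal feasibility: A x = b.

This gives the KKT block system:
  [ Q   A^T ] [ x     ]   [-c ]
  [ A    0  ] [ lambda ] = [ b ]

Solving the linear system:
  x*      = (1.1881, -1.8119, 2.2706)
  lambda* = (-4.2431, 8.0398)
  f(x*)   = 44.5161

x* = (1.1881, -1.8119, 2.2706), lambda* = (-4.2431, 8.0398)


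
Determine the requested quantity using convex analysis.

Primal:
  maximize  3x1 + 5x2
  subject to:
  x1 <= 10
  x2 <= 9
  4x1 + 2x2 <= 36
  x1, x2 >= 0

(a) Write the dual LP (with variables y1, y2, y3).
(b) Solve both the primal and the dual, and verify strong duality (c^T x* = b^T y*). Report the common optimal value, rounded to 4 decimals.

The standard primal-dual pair for 'max c^T x s.t. A x <= b, x >= 0' is:
  Dual:  min b^T y  s.t.  A^T y >= c,  y >= 0.

So the dual LP is:
  minimize  10y1 + 9y2 + 36y3
  subject to:
    y1 + 4y3 >= 3
    y2 + 2y3 >= 5
    y1, y2, y3 >= 0

Solving the primal: x* = (4.5, 9).
  primal value c^T x* = 58.5.
Solving the dual: y* = (0, 3.5, 0.75).
  dual value b^T y* = 58.5.
Strong duality: c^T x* = b^T y*. Confirmed.

58.5


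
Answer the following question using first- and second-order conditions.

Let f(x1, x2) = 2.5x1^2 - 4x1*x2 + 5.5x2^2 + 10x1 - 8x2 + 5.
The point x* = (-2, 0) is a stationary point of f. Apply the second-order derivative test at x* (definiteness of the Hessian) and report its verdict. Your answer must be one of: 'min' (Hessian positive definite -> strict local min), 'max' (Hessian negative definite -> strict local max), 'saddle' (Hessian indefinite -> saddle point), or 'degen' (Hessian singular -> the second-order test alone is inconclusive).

Compute the Hessian H = grad^2 f:
  H = [[5, -4], [-4, 11]]
Verify stationarity: grad f(x*) = H x* + g = (0, 0).
Eigenvalues of H: 3, 13.
Both eigenvalues > 0, so H is positive definite -> x* is a strict local min.

min


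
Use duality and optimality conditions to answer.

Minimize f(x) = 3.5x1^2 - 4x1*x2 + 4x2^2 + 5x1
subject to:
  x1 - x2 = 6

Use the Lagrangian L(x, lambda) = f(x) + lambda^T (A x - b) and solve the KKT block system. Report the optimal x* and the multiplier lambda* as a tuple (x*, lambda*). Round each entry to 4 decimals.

Form the Lagrangian:
  L(x, lambda) = (1/2) x^T Q x + c^T x + lambda^T (A x - b)
Stationarity (grad_x L = 0): Q x + c + A^T lambda = 0.
Primal feasibility: A x = b.

This gives the KKT block system:
  [ Q   A^T ] [ x     ]   [-c ]
  [ A    0  ] [ lambda ] = [ b ]

Solving the linear system:
  x*      = (2.7143, -3.2857)
  lambda* = (-37.1429)
  f(x*)   = 118.2143

x* = (2.7143, -3.2857), lambda* = (-37.1429)


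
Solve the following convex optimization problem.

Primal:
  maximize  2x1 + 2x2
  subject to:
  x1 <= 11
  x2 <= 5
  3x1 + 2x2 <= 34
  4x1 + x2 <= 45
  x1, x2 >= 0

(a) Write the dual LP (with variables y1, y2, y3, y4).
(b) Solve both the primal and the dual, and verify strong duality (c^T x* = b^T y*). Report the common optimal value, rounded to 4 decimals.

The standard primal-dual pair for 'max c^T x s.t. A x <= b, x >= 0' is:
  Dual:  min b^T y  s.t.  A^T y >= c,  y >= 0.

So the dual LP is:
  minimize  11y1 + 5y2 + 34y3 + 45y4
  subject to:
    y1 + 3y3 + 4y4 >= 2
    y2 + 2y3 + y4 >= 2
    y1, y2, y3, y4 >= 0

Solving the primal: x* = (8, 5).
  primal value c^T x* = 26.
Solving the dual: y* = (0, 0.6667, 0.6667, 0).
  dual value b^T y* = 26.
Strong duality: c^T x* = b^T y*. Confirmed.

26


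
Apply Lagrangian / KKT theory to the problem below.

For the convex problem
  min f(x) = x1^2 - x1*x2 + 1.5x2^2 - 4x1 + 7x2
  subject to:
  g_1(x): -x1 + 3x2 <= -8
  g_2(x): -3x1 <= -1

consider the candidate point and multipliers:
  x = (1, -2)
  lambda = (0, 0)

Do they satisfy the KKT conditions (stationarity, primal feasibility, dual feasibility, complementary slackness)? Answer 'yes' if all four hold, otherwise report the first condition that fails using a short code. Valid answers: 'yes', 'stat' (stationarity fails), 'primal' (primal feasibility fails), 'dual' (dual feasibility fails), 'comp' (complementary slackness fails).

Gradient of f: grad f(x) = Q x + c = (0, 0)
Constraint values g_i(x) = a_i^T x - b_i:
  g_1((1, -2)) = 1
  g_2((1, -2)) = -2
Stationarity residual: grad f(x) + sum_i lambda_i a_i = (0, 0)
  -> stationarity OK
Primal feasibility (all g_i <= 0): FAILS
Dual feasibility (all lambda_i >= 0): OK
Complementary slackness (lambda_i * g_i(x) = 0 for all i): OK

Verdict: the first failing condition is primal_feasibility -> primal.

primal


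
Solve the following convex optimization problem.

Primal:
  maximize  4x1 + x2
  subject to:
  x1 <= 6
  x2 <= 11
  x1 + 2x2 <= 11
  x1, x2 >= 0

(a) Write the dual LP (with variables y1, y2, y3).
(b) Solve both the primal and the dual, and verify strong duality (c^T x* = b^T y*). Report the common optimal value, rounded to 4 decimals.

The standard primal-dual pair for 'max c^T x s.t. A x <= b, x >= 0' is:
  Dual:  min b^T y  s.t.  A^T y >= c,  y >= 0.

So the dual LP is:
  minimize  6y1 + 11y2 + 11y3
  subject to:
    y1 + y3 >= 4
    y2 + 2y3 >= 1
    y1, y2, y3 >= 0

Solving the primal: x* = (6, 2.5).
  primal value c^T x* = 26.5.
Solving the dual: y* = (3.5, 0, 0.5).
  dual value b^T y* = 26.5.
Strong duality: c^T x* = b^T y*. Confirmed.

26.5


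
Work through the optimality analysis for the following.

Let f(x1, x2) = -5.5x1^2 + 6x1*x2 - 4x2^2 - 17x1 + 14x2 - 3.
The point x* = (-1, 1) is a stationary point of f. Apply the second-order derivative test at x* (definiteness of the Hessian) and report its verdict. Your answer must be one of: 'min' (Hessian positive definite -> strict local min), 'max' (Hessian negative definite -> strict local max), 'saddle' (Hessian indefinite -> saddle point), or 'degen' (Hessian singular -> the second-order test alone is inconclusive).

Compute the Hessian H = grad^2 f:
  H = [[-11, 6], [6, -8]]
Verify stationarity: grad f(x*) = H x* + g = (0, 0).
Eigenvalues of H: -15.6847, -3.3153.
Both eigenvalues < 0, so H is negative definite -> x* is a strict local max.

max


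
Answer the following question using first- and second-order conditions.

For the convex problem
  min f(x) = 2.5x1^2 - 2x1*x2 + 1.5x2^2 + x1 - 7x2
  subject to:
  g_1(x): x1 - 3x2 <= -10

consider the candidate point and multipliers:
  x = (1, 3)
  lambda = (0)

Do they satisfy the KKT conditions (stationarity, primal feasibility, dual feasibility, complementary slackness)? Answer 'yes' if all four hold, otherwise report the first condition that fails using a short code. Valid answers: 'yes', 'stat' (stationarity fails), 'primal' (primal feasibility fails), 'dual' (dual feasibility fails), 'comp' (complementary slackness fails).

Gradient of f: grad f(x) = Q x + c = (0, 0)
Constraint values g_i(x) = a_i^T x - b_i:
  g_1((1, 3)) = 2
Stationarity residual: grad f(x) + sum_i lambda_i a_i = (0, 0)
  -> stationarity OK
Primal feasibility (all g_i <= 0): FAILS
Dual feasibility (all lambda_i >= 0): OK
Complementary slackness (lambda_i * g_i(x) = 0 for all i): OK

Verdict: the first failing condition is primal_feasibility -> primal.

primal


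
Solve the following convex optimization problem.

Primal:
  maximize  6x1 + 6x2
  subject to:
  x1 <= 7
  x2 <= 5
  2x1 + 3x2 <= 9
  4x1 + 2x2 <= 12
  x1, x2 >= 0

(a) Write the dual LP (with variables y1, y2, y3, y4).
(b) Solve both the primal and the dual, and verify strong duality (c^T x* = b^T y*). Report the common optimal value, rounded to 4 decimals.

The standard primal-dual pair for 'max c^T x s.t. A x <= b, x >= 0' is:
  Dual:  min b^T y  s.t.  A^T y >= c,  y >= 0.

So the dual LP is:
  minimize  7y1 + 5y2 + 9y3 + 12y4
  subject to:
    y1 + 2y3 + 4y4 >= 6
    y2 + 3y3 + 2y4 >= 6
    y1, y2, y3, y4 >= 0

Solving the primal: x* = (2.25, 1.5).
  primal value c^T x* = 22.5.
Solving the dual: y* = (0, 0, 1.5, 0.75).
  dual value b^T y* = 22.5.
Strong duality: c^T x* = b^T y*. Confirmed.

22.5


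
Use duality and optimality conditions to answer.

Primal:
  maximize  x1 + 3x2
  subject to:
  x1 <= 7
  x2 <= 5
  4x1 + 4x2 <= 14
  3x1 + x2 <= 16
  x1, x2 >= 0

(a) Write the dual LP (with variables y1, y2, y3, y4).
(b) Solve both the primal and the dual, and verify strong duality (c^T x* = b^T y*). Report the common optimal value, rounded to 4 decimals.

The standard primal-dual pair for 'max c^T x s.t. A x <= b, x >= 0' is:
  Dual:  min b^T y  s.t.  A^T y >= c,  y >= 0.

So the dual LP is:
  minimize  7y1 + 5y2 + 14y3 + 16y4
  subject to:
    y1 + 4y3 + 3y4 >= 1
    y2 + 4y3 + y4 >= 3
    y1, y2, y3, y4 >= 0

Solving the primal: x* = (0, 3.5).
  primal value c^T x* = 10.5.
Solving the dual: y* = (0, 0, 0.75, 0).
  dual value b^T y* = 10.5.
Strong duality: c^T x* = b^T y*. Confirmed.

10.5


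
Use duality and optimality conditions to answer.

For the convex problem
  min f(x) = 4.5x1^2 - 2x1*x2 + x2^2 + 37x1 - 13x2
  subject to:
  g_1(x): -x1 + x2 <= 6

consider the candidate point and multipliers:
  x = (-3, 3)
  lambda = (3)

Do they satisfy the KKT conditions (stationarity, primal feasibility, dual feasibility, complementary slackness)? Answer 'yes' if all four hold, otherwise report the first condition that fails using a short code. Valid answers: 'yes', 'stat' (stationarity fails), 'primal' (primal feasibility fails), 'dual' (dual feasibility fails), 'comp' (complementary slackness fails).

Gradient of f: grad f(x) = Q x + c = (4, -1)
Constraint values g_i(x) = a_i^T x - b_i:
  g_1((-3, 3)) = 0
Stationarity residual: grad f(x) + sum_i lambda_i a_i = (1, 2)
  -> stationarity FAILS
Primal feasibility (all g_i <= 0): OK
Dual feasibility (all lambda_i >= 0): OK
Complementary slackness (lambda_i * g_i(x) = 0 for all i): OK

Verdict: the first failing condition is stationarity -> stat.

stat


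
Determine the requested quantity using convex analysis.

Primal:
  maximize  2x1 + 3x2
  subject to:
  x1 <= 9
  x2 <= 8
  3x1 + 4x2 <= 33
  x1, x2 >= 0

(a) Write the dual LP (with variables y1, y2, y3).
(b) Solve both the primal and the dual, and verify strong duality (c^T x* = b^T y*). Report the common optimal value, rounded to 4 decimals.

The standard primal-dual pair for 'max c^T x s.t. A x <= b, x >= 0' is:
  Dual:  min b^T y  s.t.  A^T y >= c,  y >= 0.

So the dual LP is:
  minimize  9y1 + 8y2 + 33y3
  subject to:
    y1 + 3y3 >= 2
    y2 + 4y3 >= 3
    y1, y2, y3 >= 0

Solving the primal: x* = (0.3333, 8).
  primal value c^T x* = 24.6667.
Solving the dual: y* = (0, 0.3333, 0.6667).
  dual value b^T y* = 24.6667.
Strong duality: c^T x* = b^T y*. Confirmed.

24.6667
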